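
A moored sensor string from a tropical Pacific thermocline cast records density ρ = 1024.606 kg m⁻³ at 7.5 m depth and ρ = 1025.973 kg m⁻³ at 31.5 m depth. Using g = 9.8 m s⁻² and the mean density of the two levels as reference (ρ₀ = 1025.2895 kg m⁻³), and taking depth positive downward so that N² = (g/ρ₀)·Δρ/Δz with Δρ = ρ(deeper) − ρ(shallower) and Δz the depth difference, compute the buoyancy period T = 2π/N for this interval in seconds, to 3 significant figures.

Δρ = 1025.973 − 1024.606 = 1.367 kg m⁻³ over Δz = 31.5 − 7.5 = 24 m.
N² = (9.8/1025.2895) × (1.367/24) = 5.4442 × 10⁻⁴ s⁻².
N = √(5.4442 × 10⁻⁴) = 0.023333 rad s⁻¹, so T = 2π/N = 269.28 s ≈ 269 s.

269 s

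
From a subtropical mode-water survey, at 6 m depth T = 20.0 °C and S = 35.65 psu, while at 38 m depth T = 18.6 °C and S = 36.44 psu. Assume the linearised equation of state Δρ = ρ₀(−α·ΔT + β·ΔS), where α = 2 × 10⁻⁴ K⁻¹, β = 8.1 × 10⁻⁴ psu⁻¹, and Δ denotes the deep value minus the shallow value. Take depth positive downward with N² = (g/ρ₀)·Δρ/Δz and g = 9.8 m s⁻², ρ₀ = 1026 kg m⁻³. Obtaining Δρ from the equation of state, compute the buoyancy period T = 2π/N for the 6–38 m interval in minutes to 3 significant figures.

ΔT = -1.4 K, ΔS = +0.79 psu (deep − shallow).
Δρ/ρ₀ = −αΔT + βΔS = 2.80 × 10⁻⁴ + 6.399 × 10⁻⁴ = 9.199 × 10⁻⁴, so Δρ ≈ 0.9438 kg m⁻³.
N² = (g/ρ₀)·Δρ/Δz = g·(Δρ/ρ₀)/Δz = 9.8 × 9.199 × 10⁻⁴ / 32 = 2.8172 × 10⁻⁴ s⁻².
N = √(2.8172 × 10⁻⁴) = 0.016785 rad s⁻¹ → T = 2π/N = 374.33 s = 6.2388 min ≈ 6.24 min.

6.24 min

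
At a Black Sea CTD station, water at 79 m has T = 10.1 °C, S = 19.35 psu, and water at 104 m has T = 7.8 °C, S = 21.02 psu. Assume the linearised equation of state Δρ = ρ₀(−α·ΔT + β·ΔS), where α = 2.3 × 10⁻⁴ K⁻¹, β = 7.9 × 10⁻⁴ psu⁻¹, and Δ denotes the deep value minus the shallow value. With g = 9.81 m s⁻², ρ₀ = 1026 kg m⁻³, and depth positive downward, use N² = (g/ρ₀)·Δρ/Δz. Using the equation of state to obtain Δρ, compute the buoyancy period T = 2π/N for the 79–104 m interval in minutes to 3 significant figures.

3.89 min

ΔT = -2.3 K, ΔS = +1.67 psu (deep − shallow).
Δρ/ρ₀ = −αΔT + βΔS = 5.29 × 10⁻⁴ + 1.3193 × 10⁻³ = 1.8483 × 10⁻³, so Δρ ≈ 1.896 kg m⁻³.
N² = (g/ρ₀)·Δρ/Δz = g·(Δρ/ρ₀)/Δz = 9.81 × 1.8483 × 10⁻³ / 25 = 7.2527 × 10⁻⁴ s⁻².
N = √(7.2527 × 10⁻⁴) = 0.026931 rad s⁻¹ → T = 2π/N = 233.31 s = 3.8885 min ≈ 3.89 min.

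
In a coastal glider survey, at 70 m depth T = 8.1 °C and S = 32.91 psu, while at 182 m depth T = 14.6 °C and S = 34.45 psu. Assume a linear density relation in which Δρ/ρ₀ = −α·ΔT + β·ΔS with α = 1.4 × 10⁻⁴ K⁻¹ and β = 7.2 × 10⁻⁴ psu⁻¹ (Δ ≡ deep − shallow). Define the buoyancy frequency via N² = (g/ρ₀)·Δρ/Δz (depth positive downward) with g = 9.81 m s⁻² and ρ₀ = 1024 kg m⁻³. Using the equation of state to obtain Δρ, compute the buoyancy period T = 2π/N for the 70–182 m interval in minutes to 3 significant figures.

ΔT = +6.5 K, ΔS = +1.54 psu (deep − shallow).
Δρ/ρ₀ = −αΔT + βΔS = -9.10 × 10⁻⁴ + 1.1088 × 10⁻³ = 1.988 × 10⁻⁴, so Δρ ≈ 0.2036 kg m⁻³.
N² = (g/ρ₀)·Δρ/Δz = g·(Δρ/ρ₀)/Δz = 9.81 × 1.988 × 10⁻⁴ / 112 = 1.7413 × 10⁻⁵ s⁻².
N = √(1.7413 × 10⁻⁵) = 4.1729 × 10⁻³ rad s⁻¹ → T = 2π/N = 1.5057 × 10³ s = 25.095 min ≈ 25.1 min.

25.1 min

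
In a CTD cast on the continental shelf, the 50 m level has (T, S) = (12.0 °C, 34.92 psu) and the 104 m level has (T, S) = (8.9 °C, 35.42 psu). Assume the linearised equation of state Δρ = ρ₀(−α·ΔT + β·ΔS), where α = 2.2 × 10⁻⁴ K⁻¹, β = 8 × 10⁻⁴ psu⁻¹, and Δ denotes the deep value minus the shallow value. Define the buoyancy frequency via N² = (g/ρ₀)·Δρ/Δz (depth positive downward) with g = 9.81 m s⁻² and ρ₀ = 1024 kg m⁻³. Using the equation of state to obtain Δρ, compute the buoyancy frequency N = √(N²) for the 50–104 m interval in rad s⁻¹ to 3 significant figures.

0.0140 rad s⁻¹

ΔT = -3.1 K, ΔS = +0.50 psu (deep − shallow).
Δρ/ρ₀ = −αΔT + βΔS = 6.82 × 10⁻⁴ + 4.00 × 10⁻⁴ = 1.082 × 10⁻³, so Δρ ≈ 1.108 kg m⁻³.
N² = (g/ρ₀)·Δρ/Δz = g·(Δρ/ρ₀)/Δz = 9.81 × 1.082 × 10⁻³ / 54 = 1.9656 × 10⁻⁴ s⁻².
N = √(1.9656 × 10⁻⁴) = 0.014020 rad s⁻¹ ≈ 0.0140 rad s⁻¹.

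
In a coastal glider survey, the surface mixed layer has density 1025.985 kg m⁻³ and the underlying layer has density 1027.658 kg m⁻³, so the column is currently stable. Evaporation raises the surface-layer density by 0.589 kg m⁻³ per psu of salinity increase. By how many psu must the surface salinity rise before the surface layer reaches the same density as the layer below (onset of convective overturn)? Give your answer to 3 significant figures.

Density deficit of the surface layer: 1027.658 − 1025.985 = 1.673 kg m⁻³.
Required change = 1.673 / 0.589 = 2.84 psu.

2.84 psu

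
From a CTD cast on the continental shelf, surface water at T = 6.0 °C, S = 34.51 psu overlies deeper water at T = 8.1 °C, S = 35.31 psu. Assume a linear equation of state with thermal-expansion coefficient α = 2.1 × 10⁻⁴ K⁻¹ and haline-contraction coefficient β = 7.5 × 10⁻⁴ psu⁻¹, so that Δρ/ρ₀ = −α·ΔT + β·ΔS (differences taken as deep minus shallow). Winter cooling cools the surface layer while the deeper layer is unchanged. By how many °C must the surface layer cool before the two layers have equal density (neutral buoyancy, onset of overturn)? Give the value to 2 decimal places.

Neutral buoyancy requires Δρ = 0, i.e. −α(T_deep − T_surf′) + β(S_deep − S_surf) = 0.
T_surf′ = T_deep − (β/α)·ΔS = 8.1 − (7.5 × 10⁻⁴/2.1 × 10⁻⁴)·(+0.80) = 5.2429 °C.
Cooling required: 6.0 − (5.2429) = 0.7571 °C.

0.76 °C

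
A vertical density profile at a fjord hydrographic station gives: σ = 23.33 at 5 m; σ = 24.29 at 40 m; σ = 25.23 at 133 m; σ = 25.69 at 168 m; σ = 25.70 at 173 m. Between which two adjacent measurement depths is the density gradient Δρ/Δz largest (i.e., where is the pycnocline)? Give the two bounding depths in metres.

Compute the density gradient over each adjacent pair:
  5–40 m: Δρ/Δz = 0.96/35 = 0.027 kg m⁻⁴
  40–133 m: Δρ/Δz = 0.94/93 = 0.010 kg m⁻⁴
  133–168 m: Δρ/Δz = 0.46/35 = 0.013 kg m⁻⁴
  168–173 m: Δρ/Δz = 0.01/5 = 2.0 × 10⁻³ kg m⁻⁴
The largest gradient is in the 5–40 m interval — the pycnocline.

5–40 m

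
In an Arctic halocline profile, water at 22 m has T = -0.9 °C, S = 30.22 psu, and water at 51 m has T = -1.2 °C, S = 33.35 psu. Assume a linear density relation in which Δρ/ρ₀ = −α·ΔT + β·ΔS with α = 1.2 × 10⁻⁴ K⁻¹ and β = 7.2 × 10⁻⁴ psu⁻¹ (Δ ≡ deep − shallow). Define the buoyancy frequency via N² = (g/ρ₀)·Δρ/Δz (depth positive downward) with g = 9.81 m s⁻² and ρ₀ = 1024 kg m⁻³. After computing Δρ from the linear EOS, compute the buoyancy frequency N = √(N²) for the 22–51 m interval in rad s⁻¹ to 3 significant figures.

0.0278 rad s⁻¹

ΔT = -0.3 K, ΔS = +3.13 psu (deep − shallow).
Δρ/ρ₀ = −αΔT + βΔS = 3.60 × 10⁻⁵ + 2.2536 × 10⁻³ = 2.2896 × 10⁻³, so Δρ ≈ 2.345 kg m⁻³.
N² = (g/ρ₀)·Δρ/Δz = g·(Δρ/ρ₀)/Δz = 9.81 × 2.2896 × 10⁻³ / 29 = 7.7452 × 10⁻⁴ s⁻².
N = √(7.7452 × 10⁻⁴) = 0.027830 rad s⁻¹ ≈ 0.0278 rad s⁻¹.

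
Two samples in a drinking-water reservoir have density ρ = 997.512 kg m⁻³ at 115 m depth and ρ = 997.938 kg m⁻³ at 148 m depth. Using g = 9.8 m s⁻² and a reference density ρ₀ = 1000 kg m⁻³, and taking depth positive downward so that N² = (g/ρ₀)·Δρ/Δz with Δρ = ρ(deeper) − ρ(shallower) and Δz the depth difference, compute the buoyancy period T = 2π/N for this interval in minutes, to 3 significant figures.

Δρ = 997.938 − 997.512 = 0.426 kg m⁻³ over Δz = 148 − 115 = 33 m.
N² = (9.8/1000) × (0.426/33) = 1.2651 × 10⁻⁴ s⁻².
N = √(1.2651 × 10⁻⁴) = 0.011248 rad s⁻¹, so T = 2π/N = 558.60 s = 9.3100 min ≈ 9.31 min.

9.31 min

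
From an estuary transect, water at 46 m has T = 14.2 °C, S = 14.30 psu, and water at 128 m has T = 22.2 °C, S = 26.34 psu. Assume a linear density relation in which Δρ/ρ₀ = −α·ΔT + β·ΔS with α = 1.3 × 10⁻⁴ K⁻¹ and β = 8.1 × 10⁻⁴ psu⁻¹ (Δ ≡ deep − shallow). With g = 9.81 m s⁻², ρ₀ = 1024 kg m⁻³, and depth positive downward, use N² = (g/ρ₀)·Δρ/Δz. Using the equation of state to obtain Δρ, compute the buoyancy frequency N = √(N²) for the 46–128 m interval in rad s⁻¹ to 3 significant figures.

0.0323 rad s⁻¹

ΔT = +8.0 K, ΔS = +12.04 psu (deep − shallow).
Δρ/ρ₀ = −αΔT + βΔS = -1.04 × 10⁻³ + 9.7524 × 10⁻³ = 8.7124 × 10⁻³, so Δρ ≈ 8.921 kg m⁻³.
N² = (g/ρ₀)·Δρ/Δz = g·(Δρ/ρ₀)/Δz = 9.81 × 8.7124 × 10⁻³ / 82 = 1.0423 × 10⁻³ s⁻².
N = √(1.0423 × 10⁻³) = 0.032285 rad s⁻¹ ≈ 0.0323 rad s⁻¹.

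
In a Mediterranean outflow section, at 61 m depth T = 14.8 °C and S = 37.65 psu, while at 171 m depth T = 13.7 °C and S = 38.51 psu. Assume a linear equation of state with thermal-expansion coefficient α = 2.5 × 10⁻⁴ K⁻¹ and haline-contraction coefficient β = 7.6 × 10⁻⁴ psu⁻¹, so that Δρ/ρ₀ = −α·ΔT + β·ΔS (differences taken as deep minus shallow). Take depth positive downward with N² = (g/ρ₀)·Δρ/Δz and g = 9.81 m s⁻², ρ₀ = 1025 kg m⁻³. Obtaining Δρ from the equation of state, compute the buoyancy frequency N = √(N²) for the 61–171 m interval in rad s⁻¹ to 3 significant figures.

9.10 × 10⁻³ rad s⁻¹

ΔT = -1.1 K, ΔS = +0.86 psu (deep − shallow).
Δρ/ρ₀ = −αΔT + βΔS = 2.75 × 10⁻⁴ + 6.536 × 10⁻⁴ = 9.286 × 10⁻⁴, so Δρ ≈ 0.9518 kg m⁻³.
N² = (g/ρ₀)·Δρ/Δz = g·(Δρ/ρ₀)/Δz = 9.81 × 9.286 × 10⁻⁴ / 110 = 8.2814 × 10⁻⁵ s⁻².
N = √(8.2814 × 10⁻⁵) = 9.1002 × 10⁻³ rad s⁻¹ ≈ 9.10 × 10⁻³ rad s⁻¹.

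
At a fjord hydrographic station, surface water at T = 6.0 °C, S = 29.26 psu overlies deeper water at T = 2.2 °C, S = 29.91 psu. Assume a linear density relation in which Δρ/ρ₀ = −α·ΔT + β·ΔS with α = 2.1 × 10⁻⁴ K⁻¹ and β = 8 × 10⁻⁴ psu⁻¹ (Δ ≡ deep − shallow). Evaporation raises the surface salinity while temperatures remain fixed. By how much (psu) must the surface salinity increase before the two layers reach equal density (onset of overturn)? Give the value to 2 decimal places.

1.65 psu

Neutral buoyancy requires −α(T_deep − T_surf) + β(S_deep − S_surf′) = 0.
S_surf′ = S_deep − (α/β)·ΔT = 29.91 − (2.1 × 10⁻⁴/8 × 10⁻⁴)·(-3.8) = 30.9075 psu.
Increase required: 30.9075 − 29.26 = 1.6475 psu.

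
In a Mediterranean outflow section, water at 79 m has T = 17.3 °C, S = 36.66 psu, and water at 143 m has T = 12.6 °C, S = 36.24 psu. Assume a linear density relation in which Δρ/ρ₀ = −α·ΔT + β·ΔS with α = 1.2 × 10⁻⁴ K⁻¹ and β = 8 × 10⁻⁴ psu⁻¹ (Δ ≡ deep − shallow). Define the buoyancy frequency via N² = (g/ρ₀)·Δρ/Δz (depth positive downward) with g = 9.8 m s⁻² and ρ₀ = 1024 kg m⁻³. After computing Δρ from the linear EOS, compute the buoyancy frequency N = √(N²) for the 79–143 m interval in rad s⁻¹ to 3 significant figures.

5.91 × 10⁻³ rad s⁻¹

ΔT = -4.7 K, ΔS = -0.42 psu (deep − shallow).
Δρ/ρ₀ = −αΔT + βΔS = 5.64 × 10⁻⁴ − 3.36 × 10⁻⁴ = 2.28 × 10⁻⁴, so Δρ ≈ 0.2335 kg m⁻³.
N² = (g/ρ₀)·Δρ/Δz = g·(Δρ/ρ₀)/Δz = 9.8 × 2.28 × 10⁻⁴ / 64 = 3.4913 × 10⁻⁵ s⁻².
N = √(3.4913 × 10⁻⁵) = 5.9087 × 10⁻³ rad s⁻¹ ≈ 5.91 × 10⁻³ rad s⁻¹.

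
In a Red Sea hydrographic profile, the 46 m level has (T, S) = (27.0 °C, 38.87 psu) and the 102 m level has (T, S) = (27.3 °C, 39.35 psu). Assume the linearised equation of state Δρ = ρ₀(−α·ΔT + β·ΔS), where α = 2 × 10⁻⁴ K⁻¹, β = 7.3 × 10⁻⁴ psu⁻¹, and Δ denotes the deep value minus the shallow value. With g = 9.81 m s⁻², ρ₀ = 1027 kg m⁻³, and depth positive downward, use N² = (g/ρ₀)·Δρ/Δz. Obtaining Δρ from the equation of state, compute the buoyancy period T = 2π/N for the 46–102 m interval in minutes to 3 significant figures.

ΔT = +0.3 K, ΔS = +0.48 psu (deep − shallow).
Δρ/ρ₀ = −αΔT + βΔS = -6.00 × 10⁻⁵ + 3.504 × 10⁻⁴ = 2.904 × 10⁻⁴, so Δρ ≈ 0.2982 kg m⁻³.
N² = (g/ρ₀)·Δρ/Δz = g·(Δρ/ρ₀)/Δz = 9.81 × 2.904 × 10⁻⁴ / 56 = 5.0872 × 10⁻⁵ s⁻².
N = √(5.0872 × 10⁻⁵) = 7.1325 × 10⁻³ rad s⁻¹ → T = 2π/N = 880.92 s = 14.682 min ≈ 14.7 min.

14.7 min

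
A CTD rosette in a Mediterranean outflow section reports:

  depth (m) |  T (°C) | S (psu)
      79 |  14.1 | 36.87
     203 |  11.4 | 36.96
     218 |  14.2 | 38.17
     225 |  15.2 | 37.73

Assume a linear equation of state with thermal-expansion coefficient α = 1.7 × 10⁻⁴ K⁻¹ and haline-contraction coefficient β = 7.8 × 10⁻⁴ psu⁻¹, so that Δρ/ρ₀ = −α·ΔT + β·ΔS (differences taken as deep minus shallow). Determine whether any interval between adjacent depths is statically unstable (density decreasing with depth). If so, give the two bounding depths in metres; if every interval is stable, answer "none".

Evaluate Δρ/ρ₀ = −αΔT + βΔS across each adjacent pair:
  79–203 m: −αΔT+βΔS = −(1.7 × 10⁻⁴)(-2.7)+(7.8 × 10⁻⁴)(+0.09) = 5.3 × 10⁻⁴ → stable
  203–218 m: −αΔT+βΔS = −(1.7 × 10⁻⁴)(+2.8)+(7.8 × 10⁻⁴)(+1.21) = 4.7 × 10⁻⁴ → stable
  218–225 m: −αΔT+βΔS = −(1.7 × 10⁻⁴)(+1.0)+(7.8 × 10⁻⁴)(-0.44) = -5.1 × 10⁻⁴ → UNSTABLE
The 218–225 m interval has Δρ < 0: lighter water underlies denser water.

218–225 m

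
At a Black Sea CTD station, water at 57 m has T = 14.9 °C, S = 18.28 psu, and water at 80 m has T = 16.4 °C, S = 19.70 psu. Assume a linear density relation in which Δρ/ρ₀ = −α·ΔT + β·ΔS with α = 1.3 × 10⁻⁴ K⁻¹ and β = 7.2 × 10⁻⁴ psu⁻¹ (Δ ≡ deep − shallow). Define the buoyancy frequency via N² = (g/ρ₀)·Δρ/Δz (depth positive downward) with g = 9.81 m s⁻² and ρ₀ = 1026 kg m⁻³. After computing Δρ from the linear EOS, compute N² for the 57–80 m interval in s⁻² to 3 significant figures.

ΔT = +1.5 K, ΔS = +1.42 psu (deep − shallow).
Δρ/ρ₀ = −αΔT + βΔS = -1.95 × 10⁻⁴ + 1.0224 × 10⁻³ = 8.274 × 10⁻⁴, so Δρ ≈ 0.8489 kg m⁻³.
N² = (g/ρ₀)·Δρ/Δz = g·(Δρ/ρ₀)/Δz = 9.81 × 8.274 × 10⁻⁴ / 23 = 3.5290 × 10⁻⁴ s⁻² ≈ 3.53 × 10⁻⁴ s⁻².

3.53 × 10⁻⁴ s⁻²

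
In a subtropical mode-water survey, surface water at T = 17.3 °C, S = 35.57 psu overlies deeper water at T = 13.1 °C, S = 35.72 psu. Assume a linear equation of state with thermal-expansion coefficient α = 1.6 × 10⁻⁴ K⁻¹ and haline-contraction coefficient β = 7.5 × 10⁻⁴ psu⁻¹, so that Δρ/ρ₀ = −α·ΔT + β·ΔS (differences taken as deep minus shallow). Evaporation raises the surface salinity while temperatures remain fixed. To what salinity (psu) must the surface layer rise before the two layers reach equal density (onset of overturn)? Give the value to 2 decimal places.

Neutral buoyancy requires −α(T_deep − T_surf) + β(S_deep − S_surf′) = 0.
S_surf′ = S_deep − (α/β)·ΔT = 35.72 − (1.6 × 10⁻⁴/7.5 × 10⁻⁴)·(-4.2) = 36.6160 psu.
Increase required: 36.6160 − 35.57 = 1.0460 psu.

36.62 psu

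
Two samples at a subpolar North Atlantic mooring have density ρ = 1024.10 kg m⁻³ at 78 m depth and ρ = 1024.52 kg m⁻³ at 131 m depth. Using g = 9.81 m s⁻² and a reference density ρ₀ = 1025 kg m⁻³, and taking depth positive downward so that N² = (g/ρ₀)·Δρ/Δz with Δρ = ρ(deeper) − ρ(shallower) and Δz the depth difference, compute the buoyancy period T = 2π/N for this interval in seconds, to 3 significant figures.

Δρ = 1024.52 − 1024.10 = 0.42 kg m⁻³ over Δz = 131 − 78 = 53 m.
N² = (9.81/1025) × (0.42/53) = 7.5844 × 10⁻⁵ s⁻².
N = √(7.5844 × 10⁻⁵) = 8.7088 × 10⁻³ rad s⁻¹, so T = 2π/N = 721.48 s ≈ 721 s.

721 s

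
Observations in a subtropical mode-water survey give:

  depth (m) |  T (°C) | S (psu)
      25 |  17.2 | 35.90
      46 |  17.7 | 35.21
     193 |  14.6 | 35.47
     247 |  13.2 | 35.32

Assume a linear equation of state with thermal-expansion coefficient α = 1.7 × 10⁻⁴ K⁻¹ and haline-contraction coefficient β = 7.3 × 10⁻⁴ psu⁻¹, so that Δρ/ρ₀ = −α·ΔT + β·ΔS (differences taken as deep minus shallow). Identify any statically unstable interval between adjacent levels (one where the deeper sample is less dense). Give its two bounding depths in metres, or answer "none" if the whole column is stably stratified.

Evaluate Δρ/ρ₀ = −αΔT + βΔS across each adjacent pair:
  25–46 m: −αΔT+βΔS = −(1.7 × 10⁻⁴)(+0.5)+(7.3 × 10⁻⁴)(-0.69) = -5.9 × 10⁻⁴ → UNSTABLE
  46–193 m: −αΔT+βΔS = −(1.7 × 10⁻⁴)(-3.1)+(7.3 × 10⁻⁴)(+0.26) = 7.2 × 10⁻⁴ → stable
  193–247 m: −αΔT+βΔS = −(1.7 × 10⁻⁴)(-1.4)+(7.3 × 10⁻⁴)(-0.15) = 1.3 × 10⁻⁴ → stable
The 25–46 m interval has Δρ < 0: lighter water underlies denser water.

25–46 m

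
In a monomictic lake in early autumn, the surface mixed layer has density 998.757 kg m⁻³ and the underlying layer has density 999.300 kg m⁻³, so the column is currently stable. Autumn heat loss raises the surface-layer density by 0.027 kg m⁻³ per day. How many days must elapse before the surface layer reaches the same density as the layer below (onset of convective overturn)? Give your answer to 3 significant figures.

Density deficit of the surface layer: 999.300 − 998.757 = 0.543 kg m⁻³.
Required change = 0.543 / 0.027 = 20.1 days.

20.1 days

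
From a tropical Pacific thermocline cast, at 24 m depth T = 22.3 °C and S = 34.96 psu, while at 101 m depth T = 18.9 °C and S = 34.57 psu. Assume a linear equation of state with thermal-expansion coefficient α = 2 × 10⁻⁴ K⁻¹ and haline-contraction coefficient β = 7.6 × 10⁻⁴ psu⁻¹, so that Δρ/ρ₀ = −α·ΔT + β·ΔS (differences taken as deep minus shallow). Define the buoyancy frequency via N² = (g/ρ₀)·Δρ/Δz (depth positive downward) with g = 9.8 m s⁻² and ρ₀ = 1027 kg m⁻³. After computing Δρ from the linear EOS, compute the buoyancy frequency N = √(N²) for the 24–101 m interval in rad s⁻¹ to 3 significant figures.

ΔT = -3.4 K, ΔS = -0.39 psu (deep − shallow).
Δρ/ρ₀ = −αΔT + βΔS = 6.80 × 10⁻⁴ − 2.964 × 10⁻⁴ = 3.836 × 10⁻⁴, so Δρ ≈ 0.3940 kg m⁻³.
N² = (g/ρ₀)·Δρ/Δz = g·(Δρ/ρ₀)/Δz = 9.8 × 3.836 × 10⁻⁴ / 77 = 4.8822 × 10⁻⁵ s⁻².
N = √(4.8822 × 10⁻⁵) = 6.9873 × 10⁻³ rad s⁻¹ ≈ 6.99 × 10⁻³ rad s⁻¹.

6.99 × 10⁻³ rad s⁻¹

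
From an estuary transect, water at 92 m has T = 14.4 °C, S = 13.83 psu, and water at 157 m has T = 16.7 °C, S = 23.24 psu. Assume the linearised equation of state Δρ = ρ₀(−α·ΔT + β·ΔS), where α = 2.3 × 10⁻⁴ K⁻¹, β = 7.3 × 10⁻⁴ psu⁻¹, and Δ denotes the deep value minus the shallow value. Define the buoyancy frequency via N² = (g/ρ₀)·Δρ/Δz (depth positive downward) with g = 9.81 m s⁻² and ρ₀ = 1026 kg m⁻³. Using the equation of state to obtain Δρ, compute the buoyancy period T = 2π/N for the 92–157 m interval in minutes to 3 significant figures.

3.39 min

ΔT = +2.3 K, ΔS = +9.41 psu (deep − shallow).
Δρ/ρ₀ = −αΔT + βΔS = -5.29 × 10⁻⁴ + 6.8693 × 10⁻³ = 6.3403 × 10⁻³, so Δρ ≈ 6.505 kg m⁻³.
N² = (g/ρ₀)·Δρ/Δz = g·(Δρ/ρ₀)/Δz = 9.81 × 6.3403 × 10⁻³ / 65 = 9.5690 × 10⁻⁴ s⁻².
N = √(9.5690 × 10⁻⁴) = 0.030934 rad s⁻¹ → T = 2π/N = 203.12 s = 3.3853 min ≈ 3.39 min.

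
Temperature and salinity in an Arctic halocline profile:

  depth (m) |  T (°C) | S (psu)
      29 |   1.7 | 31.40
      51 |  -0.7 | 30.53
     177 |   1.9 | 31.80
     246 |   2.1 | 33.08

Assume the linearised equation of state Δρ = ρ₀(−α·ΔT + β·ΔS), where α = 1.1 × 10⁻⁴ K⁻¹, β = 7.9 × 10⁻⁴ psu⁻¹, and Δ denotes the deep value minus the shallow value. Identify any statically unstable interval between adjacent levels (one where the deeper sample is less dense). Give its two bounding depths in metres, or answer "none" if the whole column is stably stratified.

29–51 m

Evaluate Δρ/ρ₀ = −αΔT + βΔS across each adjacent pair:
  29–51 m: −αΔT+βΔS = −(1.1 × 10⁻⁴)(-2.4)+(7.9 × 10⁻⁴)(-0.87) = -4.2 × 10⁻⁴ → UNSTABLE
  51–177 m: −αΔT+βΔS = −(1.1 × 10⁻⁴)(+2.6)+(7.9 × 10⁻⁴)(+1.27) = 7.2 × 10⁻⁴ → stable
  177–246 m: −αΔT+βΔS = −(1.1 × 10⁻⁴)(+0.2)+(7.9 × 10⁻⁴)(+1.28) = 9.9 × 10⁻⁴ → stable
The 29–51 m interval has Δρ < 0: lighter water underlies denser water.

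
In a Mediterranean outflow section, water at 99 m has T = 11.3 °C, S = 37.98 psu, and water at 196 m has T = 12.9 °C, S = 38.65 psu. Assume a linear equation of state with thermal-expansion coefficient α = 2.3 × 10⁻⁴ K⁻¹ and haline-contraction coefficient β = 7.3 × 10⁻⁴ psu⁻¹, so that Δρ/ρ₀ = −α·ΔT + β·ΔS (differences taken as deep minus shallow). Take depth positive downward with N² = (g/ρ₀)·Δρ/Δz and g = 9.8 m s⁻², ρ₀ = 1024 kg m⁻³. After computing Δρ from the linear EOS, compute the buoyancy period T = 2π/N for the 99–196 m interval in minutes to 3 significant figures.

29.9 min

ΔT = +1.6 K, ΔS = +0.67 psu (deep − shallow).
Δρ/ρ₀ = −αΔT + βΔS = -3.68 × 10⁻⁴ + 4.891 × 10⁻⁴ = 1.211 × 10⁻⁴, so Δρ ≈ 0.1240 kg m⁻³.
N² = (g/ρ₀)·Δρ/Δz = g·(Δρ/ρ₀)/Δz = 9.8 × 1.211 × 10⁻⁴ / 97 = 1.2235 × 10⁻⁵ s⁻².
N = √(1.2235 × 10⁻⁵) = 3.4979 × 10⁻³ rad s⁻¹ → T = 2π/N = 1.7963 × 10³ s = 29.938 min ≈ 29.9 min.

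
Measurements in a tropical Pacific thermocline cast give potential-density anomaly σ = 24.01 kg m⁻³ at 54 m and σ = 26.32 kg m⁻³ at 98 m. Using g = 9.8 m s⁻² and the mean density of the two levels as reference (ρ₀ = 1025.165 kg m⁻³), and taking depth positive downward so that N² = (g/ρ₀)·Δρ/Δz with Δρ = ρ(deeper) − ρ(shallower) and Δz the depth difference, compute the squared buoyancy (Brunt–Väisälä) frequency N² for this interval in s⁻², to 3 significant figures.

Δρ = 1026.32 − 1024.01 = 2.31 kg m⁻³ over Δz = 98 − 54 = 44 m.
N² = (9.8/1025.165) × (2.31/44) = 5.0187 × 10⁻⁴ s⁻² ≈ 5.02 × 10⁻⁴ s⁻².

5.02 × 10⁻⁴ s⁻²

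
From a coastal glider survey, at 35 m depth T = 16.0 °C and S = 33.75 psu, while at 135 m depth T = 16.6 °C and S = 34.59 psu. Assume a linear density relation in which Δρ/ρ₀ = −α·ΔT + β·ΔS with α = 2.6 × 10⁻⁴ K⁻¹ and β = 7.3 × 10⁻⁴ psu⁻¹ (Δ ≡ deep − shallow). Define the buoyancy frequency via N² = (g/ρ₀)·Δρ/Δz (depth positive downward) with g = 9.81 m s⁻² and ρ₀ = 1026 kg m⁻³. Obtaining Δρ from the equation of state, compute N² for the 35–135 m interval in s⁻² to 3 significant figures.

4.49 × 10⁻⁵ s⁻²

ΔT = +0.6 K, ΔS = +0.84 psu (deep − shallow).
Δρ/ρ₀ = −αΔT + βΔS = -1.56 × 10⁻⁴ + 6.132 × 10⁻⁴ = 4.572 × 10⁻⁴, so Δρ ≈ 0.4691 kg m⁻³.
N² = (g/ρ₀)·Δρ/Δz = g·(Δρ/ρ₀)/Δz = 9.81 × 4.572 × 10⁻⁴ / 100 = 4.4851 × 10⁻⁵ s⁻² ≈ 4.49 × 10⁻⁵ s⁻².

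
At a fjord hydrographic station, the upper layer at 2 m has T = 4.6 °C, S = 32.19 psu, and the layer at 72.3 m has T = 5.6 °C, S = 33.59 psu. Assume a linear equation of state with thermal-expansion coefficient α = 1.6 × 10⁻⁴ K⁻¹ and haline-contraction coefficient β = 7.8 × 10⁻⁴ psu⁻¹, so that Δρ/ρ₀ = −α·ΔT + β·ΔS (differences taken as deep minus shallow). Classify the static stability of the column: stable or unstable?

stable

ΔT = 5.6 − 4.6 = +1.0 K and ΔS = 33.59 − 32.19 = +1.40 psu (deep − shallow).
−αΔT = -1.60 × 10⁻⁴; βΔS = 1.092 × 10⁻³; sum Δρ/ρ₀ = 9.32 × 10⁻⁴.
Δρ/ρ₀ > 0, so Δρ > 0: deeper water is denser → statically stable.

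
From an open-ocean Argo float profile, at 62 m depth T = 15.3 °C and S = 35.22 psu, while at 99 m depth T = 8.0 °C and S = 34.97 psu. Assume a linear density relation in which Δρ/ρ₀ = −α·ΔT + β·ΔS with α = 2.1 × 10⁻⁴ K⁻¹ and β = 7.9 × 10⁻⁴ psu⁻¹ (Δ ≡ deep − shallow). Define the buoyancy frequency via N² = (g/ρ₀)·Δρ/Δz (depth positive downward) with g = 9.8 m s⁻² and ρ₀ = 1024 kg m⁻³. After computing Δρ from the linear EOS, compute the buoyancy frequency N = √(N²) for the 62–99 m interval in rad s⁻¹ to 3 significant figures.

0.0188 rad s⁻¹

ΔT = -7.3 K, ΔS = -0.25 psu (deep − shallow).
Δρ/ρ₀ = −αΔT + βΔS = 1.533 × 10⁻³ − 1.975 × 10⁻⁴ = 1.3355 × 10⁻³, so Δρ ≈ 1.368 kg m⁻³.
N² = (g/ρ₀)·Δρ/Δz = g·(Δρ/ρ₀)/Δz = 9.8 × 1.3355 × 10⁻³ / 37 = 3.5373 × 10⁻⁴ s⁻².
N = √(3.5373 × 10⁻⁴) = 0.018808 rad s⁻¹ ≈ 0.0188 rad s⁻¹.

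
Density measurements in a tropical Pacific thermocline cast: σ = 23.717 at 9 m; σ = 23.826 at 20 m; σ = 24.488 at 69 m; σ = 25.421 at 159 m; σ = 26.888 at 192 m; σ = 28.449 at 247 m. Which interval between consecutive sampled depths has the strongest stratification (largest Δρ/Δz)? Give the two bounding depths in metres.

159–192 m

Compute the density gradient over each adjacent pair:
  9–20 m: Δρ/Δz = 0.109/11 = 9.9 × 10⁻³ kg m⁻⁴
  20–69 m: Δρ/Δz = 0.662/49 = 0.014 kg m⁻⁴
  69–159 m: Δρ/Δz = 0.933/90 = 0.010 kg m⁻⁴
  159–192 m: Δρ/Δz = 1.467/33 = 0.044 kg m⁻⁴
  192–247 m: Δρ/Δz = 1.561/55 = 0.028 kg m⁻⁴
The largest gradient is in the 159–192 m interval — the pycnocline.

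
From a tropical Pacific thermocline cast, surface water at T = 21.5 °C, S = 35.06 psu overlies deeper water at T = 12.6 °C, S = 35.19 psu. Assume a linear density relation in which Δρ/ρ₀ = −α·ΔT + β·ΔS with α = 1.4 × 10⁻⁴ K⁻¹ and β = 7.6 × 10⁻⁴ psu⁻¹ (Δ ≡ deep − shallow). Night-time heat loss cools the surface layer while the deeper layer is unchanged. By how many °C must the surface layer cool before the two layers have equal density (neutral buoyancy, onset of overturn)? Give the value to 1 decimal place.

Neutral buoyancy requires Δρ = 0, i.e. −α(T_deep − T_surf′) + β(S_deep − S_surf) = 0.
T_surf′ = T_deep − (β/α)·ΔS = 12.6 − (7.6 × 10⁻⁴/1.4 × 10⁻⁴)·(+0.13) = 11.894 °C.
Cooling required: 21.5 − (11.894) = 9.606 °C.

9.6 °C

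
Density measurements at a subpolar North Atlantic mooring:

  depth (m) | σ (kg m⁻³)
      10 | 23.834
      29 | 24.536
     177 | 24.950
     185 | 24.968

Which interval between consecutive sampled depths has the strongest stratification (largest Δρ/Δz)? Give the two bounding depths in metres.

10–29 m

Compute the density gradient over each adjacent pair:
  10–29 m: Δρ/Δz = 0.702/19 = 0.037 kg m⁻⁴
  29–177 m: Δρ/Δz = 0.414/148 = 2.8 × 10⁻³ kg m⁻⁴
  177–185 m: Δρ/Δz = 0.018/8 = 2.2 × 10⁻³ kg m⁻⁴
The largest gradient is in the 10–29 m interval — the pycnocline.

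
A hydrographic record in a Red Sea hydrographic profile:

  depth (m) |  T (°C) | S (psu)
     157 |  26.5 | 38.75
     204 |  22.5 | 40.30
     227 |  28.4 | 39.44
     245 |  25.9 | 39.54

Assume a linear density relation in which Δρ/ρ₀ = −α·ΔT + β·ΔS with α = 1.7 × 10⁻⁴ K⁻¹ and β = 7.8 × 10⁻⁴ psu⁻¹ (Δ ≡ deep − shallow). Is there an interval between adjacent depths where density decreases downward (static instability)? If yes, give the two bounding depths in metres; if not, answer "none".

204–227 m

Evaluate Δρ/ρ₀ = −αΔT + βΔS across each adjacent pair:
  157–204 m: −αΔT+βΔS = −(1.7 × 10⁻⁴)(-4.0)+(7.8 × 10⁻⁴)(+1.55) = 1.9 × 10⁻³ → stable
  204–227 m: −αΔT+βΔS = −(1.7 × 10⁻⁴)(+5.9)+(7.8 × 10⁻⁴)(-0.86) = -1.7 × 10⁻³ → UNSTABLE
  227–245 m: −αΔT+βΔS = −(1.7 × 10⁻⁴)(-2.5)+(7.8 × 10⁻⁴)(+0.10) = 5.0 × 10⁻⁴ → stable
The 204–227 m interval has Δρ < 0: lighter water underlies denser water.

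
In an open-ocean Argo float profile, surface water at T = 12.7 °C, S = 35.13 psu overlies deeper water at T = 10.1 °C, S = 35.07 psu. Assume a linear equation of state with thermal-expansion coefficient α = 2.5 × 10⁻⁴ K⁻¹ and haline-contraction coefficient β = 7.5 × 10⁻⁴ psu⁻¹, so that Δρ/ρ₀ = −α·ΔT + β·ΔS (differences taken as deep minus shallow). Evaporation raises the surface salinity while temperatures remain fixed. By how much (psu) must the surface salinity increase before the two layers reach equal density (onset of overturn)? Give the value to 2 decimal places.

0.81 psu

Neutral buoyancy requires −α(T_deep − T_surf) + β(S_deep − S_surf′) = 0.
S_surf′ = S_deep − (α/β)·ΔT = 35.07 − (2.5 × 10⁻⁴/7.5 × 10⁻⁴)·(-2.6) = 35.9367 psu.
Increase required: 35.9367 − 35.13 = 0.8067 psu.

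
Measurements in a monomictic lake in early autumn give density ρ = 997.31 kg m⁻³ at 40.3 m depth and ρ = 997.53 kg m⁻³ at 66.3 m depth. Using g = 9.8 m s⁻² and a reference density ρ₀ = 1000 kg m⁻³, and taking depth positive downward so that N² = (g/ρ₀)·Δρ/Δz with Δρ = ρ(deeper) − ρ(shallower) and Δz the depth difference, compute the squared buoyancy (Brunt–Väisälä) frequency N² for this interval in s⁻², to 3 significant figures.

Δρ = 997.53 − 997.31 = 0.22 kg m⁻³ over Δz = 66.3 − 40.3 = 26 m.
N² = (9.8/1000) × (0.22/26) = 8.2923 × 10⁻⁵ s⁻² ≈ 8.29 × 10⁻⁵ s⁻².

8.29 × 10⁻⁵ s⁻²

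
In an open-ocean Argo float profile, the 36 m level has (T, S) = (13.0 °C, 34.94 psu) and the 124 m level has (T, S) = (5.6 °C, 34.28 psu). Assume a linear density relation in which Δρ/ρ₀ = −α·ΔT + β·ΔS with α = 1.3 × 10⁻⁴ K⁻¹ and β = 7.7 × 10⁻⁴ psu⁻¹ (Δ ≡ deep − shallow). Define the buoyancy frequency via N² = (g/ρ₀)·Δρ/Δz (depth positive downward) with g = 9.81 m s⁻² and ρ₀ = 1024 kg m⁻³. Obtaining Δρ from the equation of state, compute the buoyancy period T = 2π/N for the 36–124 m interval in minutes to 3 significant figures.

14.7 min

ΔT = -7.4 K, ΔS = -0.66 psu (deep − shallow).
Δρ/ρ₀ = −αΔT + βΔS = 9.62 × 10⁻⁴ − 5.082 × 10⁻⁴ = 4.538 × 10⁻⁴, so Δρ ≈ 0.4647 kg m⁻³.
N² = (g/ρ₀)·Δρ/Δz = g·(Δρ/ρ₀)/Δz = 9.81 × 4.538 × 10⁻⁴ / 88 = 5.0588 × 10⁻⁵ s⁻².
N = √(5.0588 × 10⁻⁵) = 7.1125 × 10⁻³ rad s⁻¹ → T = 2π/N = 883.40 s = 14.723 min ≈ 14.7 min.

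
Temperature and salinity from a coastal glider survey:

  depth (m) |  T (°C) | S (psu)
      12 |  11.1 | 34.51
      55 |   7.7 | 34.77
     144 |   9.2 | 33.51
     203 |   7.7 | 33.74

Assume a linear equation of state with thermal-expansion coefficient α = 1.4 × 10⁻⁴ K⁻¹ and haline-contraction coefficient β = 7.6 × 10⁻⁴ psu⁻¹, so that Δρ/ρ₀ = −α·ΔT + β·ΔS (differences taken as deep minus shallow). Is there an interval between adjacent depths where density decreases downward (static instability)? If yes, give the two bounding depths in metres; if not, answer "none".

55–144 m

Evaluate Δρ/ρ₀ = −αΔT + βΔS across each adjacent pair:
  12–55 m: −αΔT+βΔS = −(1.4 × 10⁻⁴)(-3.4)+(7.6 × 10⁻⁴)(+0.26) = 6.7 × 10⁻⁴ → stable
  55–144 m: −αΔT+βΔS = −(1.4 × 10⁻⁴)(+1.5)+(7.6 × 10⁻⁴)(-1.26) = -1.2 × 10⁻³ → UNSTABLE
  144–203 m: −αΔT+βΔS = −(1.4 × 10⁻⁴)(-1.5)+(7.6 × 10⁻⁴)(+0.23) = 3.8 × 10⁻⁴ → stable
The 55–144 m interval has Δρ < 0: lighter water underlies denser water.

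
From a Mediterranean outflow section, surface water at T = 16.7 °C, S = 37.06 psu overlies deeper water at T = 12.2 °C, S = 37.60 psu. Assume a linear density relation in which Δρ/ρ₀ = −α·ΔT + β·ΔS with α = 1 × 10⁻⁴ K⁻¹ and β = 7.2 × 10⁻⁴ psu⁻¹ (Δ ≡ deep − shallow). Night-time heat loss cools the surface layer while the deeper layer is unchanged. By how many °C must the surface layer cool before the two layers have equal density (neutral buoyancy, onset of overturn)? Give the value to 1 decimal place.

8.4 °C

Neutral buoyancy requires Δρ = 0, i.e. −α(T_deep − T_surf′) + β(S_deep − S_surf) = 0.
T_surf′ = T_deep − (β/α)·ΔS = 12.2 − (7.2 × 10⁻⁴/1 × 10⁻⁴)·(+0.54) = 8.312 °C.
Cooling required: 16.7 − (8.312) = 8.388 °C.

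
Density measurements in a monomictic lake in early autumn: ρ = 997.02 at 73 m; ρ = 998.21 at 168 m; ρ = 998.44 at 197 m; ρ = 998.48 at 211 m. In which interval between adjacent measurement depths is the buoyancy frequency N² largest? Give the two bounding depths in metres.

73–168 m

Compute the density gradient over each adjacent pair:
  73–168 m: Δρ/Δz = 1.19/95 = 0.013 kg m⁻⁴
  168–197 m: Δρ/Δz = 0.23/29 = 7.9 × 10⁻³ kg m⁻⁴
  197–211 m: Δρ/Δz = 0.04/14 = 2.9 × 10⁻³ kg m⁻⁴
The largest gradient is in the 73–168 m interval — the pycnocline.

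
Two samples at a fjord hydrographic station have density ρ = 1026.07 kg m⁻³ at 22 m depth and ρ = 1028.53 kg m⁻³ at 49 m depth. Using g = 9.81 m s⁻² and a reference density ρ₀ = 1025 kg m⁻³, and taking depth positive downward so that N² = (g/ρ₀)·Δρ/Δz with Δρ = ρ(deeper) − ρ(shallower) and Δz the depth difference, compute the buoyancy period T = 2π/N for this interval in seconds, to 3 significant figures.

213 s

Δρ = 1028.53 − 1026.07 = 2.46 kg m⁻³ over Δz = 49 − 22 = 27 m.
N² = (9.81/1025) × (2.46/27) = 8.7200 × 10⁻⁴ s⁻².
N = √(8.7200 × 10⁻⁴) = 0.029530 rad s⁻¹, so T = 2π/N = 212.77 s ≈ 213 s.
Since Δρ > 0 the layer is stably stratified.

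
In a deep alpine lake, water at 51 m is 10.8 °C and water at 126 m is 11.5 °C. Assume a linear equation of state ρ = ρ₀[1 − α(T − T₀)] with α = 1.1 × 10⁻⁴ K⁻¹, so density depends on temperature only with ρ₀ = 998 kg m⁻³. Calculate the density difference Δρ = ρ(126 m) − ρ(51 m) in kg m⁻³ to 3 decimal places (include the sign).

ΔT = +0.7 K, Δρ/ρ₀ = −αΔT = -7.70 × 10⁻⁵.
Δρ = 998 × (-7.70 × 10⁻⁵) = -0.077 kg m⁻³.
Negative Δρ: lighter below, statically unstable.

-0.077 kg m⁻³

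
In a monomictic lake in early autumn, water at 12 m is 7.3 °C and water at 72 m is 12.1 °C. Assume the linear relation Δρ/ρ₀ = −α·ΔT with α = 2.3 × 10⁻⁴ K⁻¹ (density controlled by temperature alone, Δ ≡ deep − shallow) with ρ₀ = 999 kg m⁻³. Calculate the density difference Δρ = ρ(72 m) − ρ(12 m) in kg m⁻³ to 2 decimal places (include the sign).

-1.10 kg m⁻³

ΔT = +4.8 K, Δρ/ρ₀ = −αΔT = -1.104 × 10⁻³.
Δρ = 999 × (-1.104 × 10⁻³) = -1.10 kg m⁻³.
Negative Δρ: lighter below, statically unstable.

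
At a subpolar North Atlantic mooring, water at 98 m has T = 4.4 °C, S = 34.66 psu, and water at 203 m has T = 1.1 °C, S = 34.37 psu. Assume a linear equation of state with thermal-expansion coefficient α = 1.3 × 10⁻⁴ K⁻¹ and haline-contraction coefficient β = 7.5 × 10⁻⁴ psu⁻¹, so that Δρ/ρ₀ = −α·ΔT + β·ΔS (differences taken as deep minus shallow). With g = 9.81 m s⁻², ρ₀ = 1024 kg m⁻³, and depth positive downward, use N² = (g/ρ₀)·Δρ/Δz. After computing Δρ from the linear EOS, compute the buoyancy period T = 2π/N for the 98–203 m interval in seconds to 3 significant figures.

1.41 × 10³ s

ΔT = -3.3 K, ΔS = -0.29 psu (deep − shallow).
Δρ/ρ₀ = −αΔT + βΔS = 4.29 × 10⁻⁴ − 2.175 × 10⁻⁴ = 2.115 × 10⁻⁴, so Δρ ≈ 0.2166 kg m⁻³.
N² = (g/ρ₀)·Δρ/Δz = g·(Δρ/ρ₀)/Δz = 9.81 × 2.115 × 10⁻⁴ / 105 = 1.9760 × 10⁻⁵ s⁻².
N = √(1.9760 × 10⁻⁵) = 4.4452 × 10⁻³ rad s⁻¹ → T = 2π/N = 1.4135 × 10³ s ≈ 1.41 × 10³ s.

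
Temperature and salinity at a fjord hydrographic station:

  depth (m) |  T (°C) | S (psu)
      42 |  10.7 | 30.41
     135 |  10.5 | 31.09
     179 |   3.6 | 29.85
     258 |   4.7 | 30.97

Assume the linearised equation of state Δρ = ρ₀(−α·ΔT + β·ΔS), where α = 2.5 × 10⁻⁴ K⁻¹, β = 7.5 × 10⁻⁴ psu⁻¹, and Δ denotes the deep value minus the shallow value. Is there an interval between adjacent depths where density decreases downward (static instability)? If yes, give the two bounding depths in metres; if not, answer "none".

none

Evaluate Δρ/ρ₀ = −αΔT + βΔS across each adjacent pair:
  42–135 m: −αΔT+βΔS = −(2.5 × 10⁻⁴)(-0.2)+(7.5 × 10⁻⁴)(+0.68) = 5.6 × 10⁻⁴ → stable
  135–179 m: −αΔT+βΔS = −(2.5 × 10⁻⁴)(-6.9)+(7.5 × 10⁻⁴)(-1.24) = 8.0 × 10⁻⁴ → stable
  179–258 m: −αΔT+βΔS = −(2.5 × 10⁻⁴)(+1.1)+(7.5 × 10⁻⁴)(+1.12) = 5.7 × 10⁻⁴ → stable
Every interval has Δρ > 0: the column is stably stratified throughout.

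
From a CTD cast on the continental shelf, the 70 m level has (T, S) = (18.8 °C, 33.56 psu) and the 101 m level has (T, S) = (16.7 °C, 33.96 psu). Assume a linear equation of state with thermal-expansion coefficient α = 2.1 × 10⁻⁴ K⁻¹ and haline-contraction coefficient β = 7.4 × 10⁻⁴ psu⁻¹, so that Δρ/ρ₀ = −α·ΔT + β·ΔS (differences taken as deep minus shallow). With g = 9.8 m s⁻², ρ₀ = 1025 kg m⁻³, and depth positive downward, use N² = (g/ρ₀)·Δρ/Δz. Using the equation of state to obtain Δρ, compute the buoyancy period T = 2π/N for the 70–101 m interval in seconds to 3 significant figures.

ΔT = -2.1 K, ΔS = +0.40 psu (deep − shallow).
Δρ/ρ₀ = −αΔT + βΔS = 4.41 × 10⁻⁴ + 2.96 × 10⁻⁴ = 7.37 × 10⁻⁴, so Δρ ≈ 0.7554 kg m⁻³.
N² = (g/ρ₀)·Δρ/Δz = g·(Δρ/ρ₀)/Δz = 9.8 × 7.37 × 10⁻⁴ / 31 = 2.3299 × 10⁻⁴ s⁻².
N = √(2.3299 × 10⁻⁴) = 0.015264 rad s⁻¹ → T = 2π/N = 411.63 s ≈ 412 s.

412 s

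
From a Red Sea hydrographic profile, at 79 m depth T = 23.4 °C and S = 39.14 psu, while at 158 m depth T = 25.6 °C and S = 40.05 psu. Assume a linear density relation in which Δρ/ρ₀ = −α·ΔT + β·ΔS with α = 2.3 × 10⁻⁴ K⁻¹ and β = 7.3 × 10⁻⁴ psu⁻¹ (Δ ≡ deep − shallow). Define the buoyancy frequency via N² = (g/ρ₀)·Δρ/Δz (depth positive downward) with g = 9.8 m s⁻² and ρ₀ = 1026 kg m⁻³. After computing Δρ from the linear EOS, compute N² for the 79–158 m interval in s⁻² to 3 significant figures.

ΔT = +2.2 K, ΔS = +0.91 psu (deep − shallow).
Δρ/ρ₀ = −αΔT + βΔS = -5.06 × 10⁻⁴ + 6.643 × 10⁻⁴ = 1.583 × 10⁻⁴, so Δρ ≈ 0.1624 kg m⁻³.
N² = (g/ρ₀)·Δρ/Δz = g·(Δρ/ρ₀)/Δz = 9.8 × 1.583 × 10⁻⁴ / 79 = 1.9637 × 10⁻⁵ s⁻² ≈ 1.96 × 10⁻⁵ s⁻².

1.96 × 10⁻⁵ s⁻²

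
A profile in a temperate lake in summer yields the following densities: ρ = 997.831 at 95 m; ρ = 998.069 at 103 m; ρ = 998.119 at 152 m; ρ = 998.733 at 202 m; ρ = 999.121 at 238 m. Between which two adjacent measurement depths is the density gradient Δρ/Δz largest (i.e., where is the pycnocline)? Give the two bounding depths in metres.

Compute the density gradient over each adjacent pair:
  95–103 m: Δρ/Δz = 0.238/8 = 0.030 kg m⁻⁴
  103–152 m: Δρ/Δz = 0.050/49 = 1.0 × 10⁻³ kg m⁻⁴
  152–202 m: Δρ/Δz = 0.614/50 = 0.012 kg m⁻⁴
  202–238 m: Δρ/Δz = 0.388/36 = 0.011 kg m⁻⁴
The largest gradient is in the 95–103 m interval — the pycnocline.

95–103 m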